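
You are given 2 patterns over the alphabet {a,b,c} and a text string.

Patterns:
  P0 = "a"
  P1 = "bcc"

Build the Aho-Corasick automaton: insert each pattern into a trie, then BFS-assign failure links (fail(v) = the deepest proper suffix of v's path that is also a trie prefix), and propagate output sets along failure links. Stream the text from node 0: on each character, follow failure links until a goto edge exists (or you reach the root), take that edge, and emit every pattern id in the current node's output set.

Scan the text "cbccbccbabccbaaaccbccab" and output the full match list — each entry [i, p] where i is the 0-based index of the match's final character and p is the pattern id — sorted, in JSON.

Construct AC machine:
Trie nodes:
  0='ε' goto a→1 b→2
  1='a' goto ·  [P0 ends]
  2='b' goto c→3
  3='bc' goto c→4
  4='bcc' goto ·  [P1 ends]

Failure links (BFS by depth):
  fail(1) 'a': from fail(0)=0 chase 'a': 0 ⇒ 0;  out={0}∪out(0)={0}
  fail(2) 'b': from fail(0)=0 chase 'b': 0 ⇒ 0;  out=∅∪out(0)=∅
  fail(3) 'bc': from fail(2)=0 chase 'c': 0 ⇒ 0;  out=∅∪out(0)=∅
  fail(4) 'bcc': from fail(3)=0 chase 'c': 0 ⇒ 0;  out={1}∪out(0)={1}

Scan:
[0] read 'c'  n0⇒n0
[1] read 'b'  n0⇒n2
[2] read 'c'  n2⇒n3
[3] read 'c'  n3⇒n4  ** P1@[1:3]
[4] read 'b'  n4⇒n2 (fail-walked)
[5] read 'c'  n2⇒n3
[6] read 'c'  n3⇒n4  ** P1@[4:6]
[7] read 'b'  n4⇒n2 (fail-walked)
[8] read 'a'  n2⇒n1 (fail-walked)  ** P0@[8:8]
[9] read 'b'  n1⇒n2 (fail-walked)
[10] read 'c'  n2⇒n3
[11] read 'c'  n3⇒n4  ** P1@[9:11]
[12] read 'b'  n4⇒n2 (fail-walked)
[13] read 'a'  n2⇒n1 (fail-walked)  ** P0@[13:13]
[14] read 'a'  n1⇒n1 (fail-walked)  ** P0@[14:14]
[15] read 'a'  n1⇒n1 (fail-walked)  ** P0@[15:15]
[16] read 'c'  n1⇒n0 (fail-walked)
[17] read 'c'  n0⇒n0
[18] read 'b'  n0⇒n2
[19] read 'c'  n2⇒n3
[20] read 'c'  n3⇒n4  ** P1@[18:20]
[21] read 'a'  n4⇒n1 (fail-walked)  ** P0@[21:21]
[22] read 'b'  n1⇒n2 (fail-walked)

All matches (sorted): [[3,1],[6,1],[8,0],[11,1],[13,0],[14,0],[15,0],[20,1],[21,0]]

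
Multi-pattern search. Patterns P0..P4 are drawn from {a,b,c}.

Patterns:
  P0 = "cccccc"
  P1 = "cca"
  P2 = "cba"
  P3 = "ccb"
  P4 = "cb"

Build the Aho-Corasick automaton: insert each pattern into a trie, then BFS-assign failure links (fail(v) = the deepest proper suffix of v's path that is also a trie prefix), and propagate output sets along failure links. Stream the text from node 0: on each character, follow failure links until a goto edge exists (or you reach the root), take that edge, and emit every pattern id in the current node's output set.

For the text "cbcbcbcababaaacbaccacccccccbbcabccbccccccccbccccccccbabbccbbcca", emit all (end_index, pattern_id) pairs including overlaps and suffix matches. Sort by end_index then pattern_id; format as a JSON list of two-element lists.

Build:
Trie (insert patterns):
  0='ε' goto c→1
  1='c' goto b→8 c→2
  2='cc' goto a→7 b→10 c→3
  3='ccc' goto c→4
  4='cccc' goto c→5
  5='ccccc' goto c→6
  6='cccccc' goto ·  ←P0
  7='cca' goto ·  ←P1
  8='cb' goto a→9  ←P4
  9='cba' goto ·  ←P2
  10='ccb' goto ·  ←P3

BFS fail/out derivation:
  fail(1) 'c': from fail(0)=0 chase 'c': 0 ⇒ 0;  out=∅∪out(0)=∅
  fail(2) 'cc': from fail(1)=0 chase 'c': 0 ⇒ 1;  out=∅∪out(1)=∅
  fail(8) 'cb': from fail(1)=0 chase 'b': 0 ⇒ 0;  out={4}∪out(0)={4}
  fail(3) 'ccc': from fail(2)=1 chase 'c': 1 ⇒ 2;  out=∅∪out(2)=∅
  fail(7) 'cca': from fail(2)=1 chase 'a': 1→0 ⇒ 0;  out={1}∪out(0)={1}
  fail(9) 'cba': from fail(8)=0 chase 'a': 0 ⇒ 0;  out={2}∪out(0)={2}
  fail(10) 'ccb': from fail(2)=1 chase 'b': 1 ⇒ 8;  out={3}∪out(8)={3,4}
  fail(4) 'cccc': from fail(3)=2 chase 'c': 2 ⇒ 3;  out=∅∪out(3)=∅
  fail(5) 'ccccc': from fail(4)=3 chase 'c': 3 ⇒ 4;  out=∅∪out(4)=∅
  fail(6) 'cccccc': from fail(5)=4 chase 'c': 4 ⇒ 5;  out={0}∪out(5)={0}

Run:
pos 0 'c': at 1
pos 1 'b': at 8  → match P4@[0:1]
pos 2 'c': at 1 (fail-walked)
pos 3 'b': at 8  → match P4@[2:3]
pos 4 'c': at 1 (fail-walked)
pos 5 'b': at 8  → match P4@[4:5]
pos 6 'c': at 1 (fail-walked)
pos 7 'a': at 0 (fail-walked)
pos 8 'b': at 0
pos 9 'a': at 0
pos 10 'b': at 0
pos 11 'a': at 0
pos 12 'a': at 0
pos 13 'a': at 0
pos 14 'c': at 1
pos 15 'b': at 8  → match P4@[14:15]
pos 16 'a': at 9  → match P2@[14:16]
pos 17 'c': at 1 (fail-walked)
pos 18 'c': at 2
pos 19 'a': at 7  → match P1@[17:19]
pos 20 'c': at 1 (fail-walked)
pos 21 'c': at 2
pos 22 'c': at 3
pos 23 'c': at 4
pos 24 'c': at 5
pos 25 'c': at 6  → match P0@[20:25]
pos 26 'c': at 6 (fail-walked)  → match P0@[21:26]
pos 27 'b': at 10 (fail-walked)  → match P3@[25:27],P4@[26:27]
pos 28 'b': at 0 (fail-walked)
pos 29 'c': at 1
pos 30 'a': at 0 (fail-walked)
pos 31 'b': at 0
pos 32 'c': at 1
pos 33 'c': at 2
pos 34 'b': at 10  → match P3@[32:34],P4@[33:34]
pos 35 'c': at 1 (fail-walked)
pos 36 'c': at 2
pos 37 'c': at 3
pos 38 'c': at 4
pos 39 'c': at 5
pos 40 'c': at 6  → match P0@[35:40]
pos 41 'c': at 6 (fail-walked)  → match P0@[36:41]
pos 42 'c': at 6 (fail-walked)  → match P0@[37:42]
pos 43 'b': at 10 (fail-walked)  → match P3@[41:43],P4@[42:43]
pos 44 'c': at 1 (fail-walked)
pos 45 'c': at 2
pos 46 'c': at 3
pos 47 'c': at 4
pos 48 'c': at 5
pos 49 'c': at 6  → match P0@[44:49]
pos 50 'c': at 6 (fail-walked)  → match P0@[45:50]
pos 51 'c': at 6 (fail-walked)  → match P0@[46:51]
pos 52 'b': at 10 (fail-walked)  → match P3@[50:52],P4@[51:52]
pos 53 'a': at 9 (fail-walked)  → match P2@[51:53]
pos 54 'b': at 0 (fail-walked)
pos 55 'b': at 0
pos 56 'c': at 1
pos 57 'c': at 2
pos 58 'b': at 10  → match P3@[56:58],P4@[57:58]
pos 59 'b': at 0 (fail-walked)
pos 60 'c': at 1
pos 61 'c': at 2
pos 62 'a': at 7  → match P1@[60:62]

Result: [[1,4],[3,4],[5,4],[15,4],[16,2],[19,1],[25,0],[26,0],[27,3],[27,4],[34,3],[34,4],[40,0],[41,0],[42,0],[43,3],[43,4],[49,0],[50,0],[51,0],[52,3],[52,4],[53,2],[58,3],[58,4],[62,1]]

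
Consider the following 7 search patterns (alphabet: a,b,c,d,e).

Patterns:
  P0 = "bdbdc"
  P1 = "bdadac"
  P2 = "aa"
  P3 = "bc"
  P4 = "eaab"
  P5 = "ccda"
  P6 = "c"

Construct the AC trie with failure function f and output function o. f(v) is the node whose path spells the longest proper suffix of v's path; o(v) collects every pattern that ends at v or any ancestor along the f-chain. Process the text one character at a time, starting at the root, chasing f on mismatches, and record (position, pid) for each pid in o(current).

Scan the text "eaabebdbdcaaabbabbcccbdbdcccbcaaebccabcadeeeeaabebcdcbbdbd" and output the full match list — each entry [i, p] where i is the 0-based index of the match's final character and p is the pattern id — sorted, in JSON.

Build:
Trie (insert patterns):
  n0 'ε': a→10 b→1 c→17 e→13
  n1 'b': c→12 d→2
  n2 'bd': a→6 b→3
  n3 'bdb': d→4
  n4 'bdbd': c→5
  n5 'bdbdc': ·  [P0 ends]
  n6 'bda': d→7
  n7 'bdad': a→8
  n8 'bdada': c→9
  n9 'bdadac': ·  [P1 ends]
  n10 'a': a→11
  n11 'aa': ·  [P2 ends]
  n12 'bc': ·  [P3 ends]
  n13 'e': a→14
  n14 'ea': a→15
  n15 'eaa': b→16
  n16 'eaab': ·  [P4 ends]
  n17 'c': c→18  [P6 ends]
  n18 'cc': d→19
  n19 'ccd': a→20
  n20 'ccda': ·  [P5 ends]

BFS fail/out derivation:
  n1('b'): parent n0 fail=0; on 'b' 0 → fail=0;  out ∅∪∅=∅
  n10('a'): parent n0 fail=0; on 'a' 0 → fail=0;  out ∅∪∅=∅
  n13('e'): parent n0 fail=0; on 'e' 0 → fail=0;  out ∅∪∅=∅
  n17('c'): parent n0 fail=0; on 'c' 0 → fail=0;  out {6}∪∅={6}
  n2('bd'): parent n1 fail=0; on 'd' 0 → fail=0;  out ∅∪∅=∅
  n11('aa'): parent n10 fail=0; on 'a' 0 → fail=10;  out {2}∪∅={2}
  n12('bc'): parent n1 fail=0; on 'c' 0 → fail=17;  out {3}∪{6}={3,6}
  n14('ea'): parent n13 fail=0; on 'a' 0 → fail=10;  out ∅∪∅=∅
  n18('cc'): parent n17 fail=0; on 'c' 0 → fail=17;  out ∅∪{6}={6}
  n3('bdb'): parent n2 fail=0; on 'b' 0 → fail=1;  out ∅∪∅=∅
  n6('bda'): parent n2 fail=0; on 'a' 0 → fail=10;  out ∅∪∅=∅
  n15('eaa'): parent n14 fail=10; on 'a' 10 → fail=11;  out ∅∪{2}={2}
  n19('ccd'): parent n18 fail=17; on 'd' 17→0 → fail=0;  out ∅∪∅=∅
  n4('bdbd'): parent n3 fail=1; on 'd' 1 → fail=2;  out ∅∪∅=∅
  n7('bdad'): parent n6 fail=10; on 'd' 10→0 → fail=0;  out ∅∪∅=∅
  n16('eaab'): parent n15 fail=11; on 'b' 11→10→0 → fail=1;  out {4}∪∅={4}
  n20('ccda'): parent n19 fail=0; on 'a' 0 → fail=10;  out {5}∪∅={5}
  n5('bdbdc'): parent n4 fail=2; on 'c' 2→0 → fail=17;  out {0}∪{6}={0,6}
  n8('bdada'): parent n7 fail=0; on 'a' 0 → fail=10;  out ∅∪∅=∅
  n9('bdadac'): parent n8 fail=10; on 'c' 10→0 → fail=17;  out {1}∪{6}={1,6}

Text stream:
i=0 'e': node 0→13
i=1 'a': node 13→14
i=2 'a': node 14→15  → match P2@[1:2]
i=3 'b': node 15→16  → match P4@[0:3]
i=4 'e': node 16→13 (fail-walked)
i=5 'b': node 13→1 (fail-walked)
i=6 'd': node 1→2
i=7 'b': node 2→3
i=8 'd': node 3→4
i=9 'c': node 4→5  → match P0@[5:9],P6@[9:9]
i=10 'a': node 5→10 (fail-walked)
i=11 'a': node 10→11  → match P2@[10:11]
i=12 'a': node 11→11 (fail-walked)  → match P2@[11:12]
i=13 'b': node 11→1 (fail-walked)
i=14 'b': node 1→1 (fail-walked)
i=15 'a': node 1→10 (fail-walked)
i=16 'b': node 10→1 (fail-walked)
i=17 'b': node 1→1 (fail-walked)
i=18 'c': node 1→12  → match P3@[17:18],P6@[18:18]
i=19 'c': node 12→18 (fail-walked)  → match P6@[19:19]
i=20 'c': node 18→18 (fail-walked)  → match P6@[20:20]
i=21 'b': node 18→1 (fail-walked)
i=22 'd': node 1→2
i=23 'b': node 2→3
i=24 'd': node 3→4
i=25 'c': node 4→5  → match P0@[21:25],P6@[25:25]
i=26 'c': node 5→18 (fail-walked)  → match P6@[26:26]
i=27 'c': node 18→18 (fail-walked)  → match P6@[27:27]
i=28 'b': node 18→1 (fail-walked)
i=29 'c': node 1→12  → match P3@[28:29],P6@[29:29]
i=30 'a': node 12→10 (fail-walked)
i=31 'a': node 10→11  → match P2@[30:31]
i=32 'e': node 11→13 (fail-walked)
i=33 'b': node 13→1 (fail-walked)
i=34 'c': node 1→12  → match P3@[33:34],P6@[34:34]
i=35 'c': node 12→18 (fail-walked)  → match P6@[35:35]
i=36 'a': node 18→10 (fail-walked)
i=37 'b': node 10→1 (fail-walked)
i=38 'c': node 1→12  → match P3@[37:38],P6@[38:38]
i=39 'a': node 12→10 (fail-walked)
i=40 'd': node 10→0 (fail-walked)
i=41 'e': node 0→13
i=42 'e': node 13→13 (fail-walked)
i=43 'e': node 13→13 (fail-walked)
i=44 'e': node 13→13 (fail-walked)
i=45 'a': node 13→14
i=46 'a': node 14→15  → match P2@[45:46]
i=47 'b': node 15→16  → match P4@[44:47]
i=48 'e': node 16→13 (fail-walked)
i=49 'b': node 13→1 (fail-walked)
i=50 'c': node 1→12  → match P3@[49:50],P6@[50:50]
i=51 'd': node 12→0 (fail-walked)
i=52 'c': node 0→17  → match P6@[52:52]
i=53 'b': node 17→1 (fail-walked)
i=54 'b': node 1→1 (fail-walked)
i=55 'd': node 1→2
i=56 'b': node 2→3
i=57 'd': node 3→4

Result: [[2,2],[3,4],[9,0],[9,6],[11,2],[12,2],[18,3],[18,6],[19,6],[20,6],[25,0],[25,6],[26,6],[27,6],[29,3],[29,6],[31,2],[34,3],[34,6],[35,6],[38,3],[38,6],[46,2],[47,4],[50,3],[50,6],[52,6]]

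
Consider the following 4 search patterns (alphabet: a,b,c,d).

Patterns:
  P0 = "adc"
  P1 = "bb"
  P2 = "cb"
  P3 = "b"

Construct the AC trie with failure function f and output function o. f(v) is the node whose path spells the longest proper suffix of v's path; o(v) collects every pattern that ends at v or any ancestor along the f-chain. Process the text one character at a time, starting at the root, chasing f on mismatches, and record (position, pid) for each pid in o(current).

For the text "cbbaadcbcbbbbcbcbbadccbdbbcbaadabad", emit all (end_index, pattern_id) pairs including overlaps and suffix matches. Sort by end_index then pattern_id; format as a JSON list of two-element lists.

Build automaton:
Trie nodes:
  n0 'ε': a→1 b→4 c→6
  n1 'a': d→2
  n2 'ad': c→3
  n3 'adc': ·  ←P0
  n4 'b': b→5  ←P3
  n5 'bb': ·  ←P1
  n6 'c': b→7
  n7 'cb': ·  ←P2

Failure links (BFS by depth):
  n1('a'): parent n0 fail=0; on 'a' 0 → fail=0;  out ∅∪∅=∅
  n4('b'): parent n0 fail=0; on 'b' 0 → fail=0;  out {3}∪∅={3}
  n6('c'): parent n0 fail=0; on 'c' 0 → fail=0;  out ∅∪∅=∅
  n2('ad'): parent n1 fail=0; on 'd' 0 → fail=0;  out ∅∪∅=∅
  n5('bb'): parent n4 fail=0; on 'b' 0 → fail=4;  out {1}∪{3}={1,3}
  n7('cb'): parent n6 fail=0; on 'b' 0 → fail=4;  out {2}∪{3}={2,3}
  n3('adc'): parent n2 fail=0; on 'c' 0 → fail=6;  out {0}∪∅={0}

Text stream:
[0] read 'c'  n0⇒n6
[1] read 'b'  n6⇒n7  emit P2@[0:1],P3@[1:1]
[2] read 'b'  n7⇒n5 (fail-walked)  emit P1@[1:2],P3@[2:2]
[3] read 'a'  n5⇒n1 (fail-walked)
[4] read 'a'  n1⇒n1 (fail-walked)
[5] read 'd'  n1⇒n2
[6] read 'c'  n2⇒n3  emit P0@[4:6]
[7] read 'b'  n3⇒n7 (fail-walked)  emit P2@[6:7],P3@[7:7]
[8] read 'c'  n7⇒n6 (fail-walked)
[9] read 'b'  n6⇒n7  emit P2@[8:9],P3@[9:9]
[10] read 'b'  n7⇒n5 (fail-walked)  emit P1@[9:10],P3@[10:10]
[11] read 'b'  n5⇒n5 (fail-walked)  emit P1@[10:11],P3@[11:11]
[12] read 'b'  n5⇒n5 (fail-walked)  emit P1@[11:12],P3@[12:12]
[13] read 'c'  n5⇒n6 (fail-walked)
[14] read 'b'  n6⇒n7  emit P2@[13:14],P3@[14:14]
[15] read 'c'  n7⇒n6 (fail-walked)
[16] read 'b'  n6⇒n7  emit P2@[15:16],P3@[16:16]
[17] read 'b'  n7⇒n5 (fail-walked)  emit P1@[16:17],P3@[17:17]
[18] read 'a'  n5⇒n1 (fail-walked)
[19] read 'd'  n1⇒n2
[20] read 'c'  n2⇒n3  emit P0@[18:20]
[21] read 'c'  n3⇒n6 (fail-walked)
[22] read 'b'  n6⇒n7  emit P2@[21:22],P3@[22:22]
[23] read 'd'  n7⇒n0 (fail-walked)
[24] read 'b'  n0⇒n4  emit P3@[24:24]
[25] read 'b'  n4⇒n5  emit P1@[24:25],P3@[25:25]
[26] read 'c'  n5⇒n6 (fail-walked)
[27] read 'b'  n6⇒n7  emit P2@[26:27],P3@[27:27]
[28] read 'a'  n7⇒n1 (fail-walked)
[29] read 'a'  n1⇒n1 (fail-walked)
[30] read 'd'  n1⇒n2
[31] read 'a'  n2⇒n1 (fail-walked)
[32] read 'b'  n1⇒n4 (fail-walked)  emit P3@[32:32]
[33] read 'a'  n4⇒n1 (fail-walked)
[34] read 'd'  n1⇒n2

Result: [[1,2],[1,3],[2,1],[2,3],[6,0],[7,2],[7,3],[9,2],[9,3],[10,1],[10,3],[11,1],[11,3],[12,1],[12,3],[14,2],[14,3],[16,2],[16,3],[17,1],[17,3],[20,0],[22,2],[22,3],[24,3],[25,1],[25,3],[27,2],[27,3],[32,3]]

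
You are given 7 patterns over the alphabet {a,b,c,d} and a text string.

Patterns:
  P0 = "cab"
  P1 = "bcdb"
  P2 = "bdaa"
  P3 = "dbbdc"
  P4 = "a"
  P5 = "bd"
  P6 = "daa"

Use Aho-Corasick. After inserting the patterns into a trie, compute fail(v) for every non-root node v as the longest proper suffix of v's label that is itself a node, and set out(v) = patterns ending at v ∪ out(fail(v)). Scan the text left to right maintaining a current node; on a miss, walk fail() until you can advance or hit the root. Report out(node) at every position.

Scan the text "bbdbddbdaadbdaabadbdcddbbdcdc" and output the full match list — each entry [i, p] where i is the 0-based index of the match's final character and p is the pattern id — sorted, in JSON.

Build:
Trie nodes:
  0='ε' goto a→16 b→4 c→1 d→11
  1='c' goto a→2
  2='ca' goto b→3
  3='cab' goto ·  [P0 ends]
  4='b' goto c→5 d→8
  5='bc' goto d→6
  6='bcd' goto b→7
  7='bcdb' goto ·  [P1 ends]
  8='bd' goto a→9  [P5 ends]
  9='bda' goto a→10
  10='bdaa' goto ·  [P2 ends]
  11='d' goto a→17 b→12
  12='db' goto b→13
  13='dbb' goto d→14
  14='dbbd' goto c→15
  15='dbbdc' goto ·  [P3 ends]
  16='a' goto ·  [P4 ends]
  17='da' goto a→18
  18='daa' goto ·  [P6 ends]

Failure links (BFS by depth):
  n1('c'): parent n0 fail=0; on 'c' 0 → fail=0;  out ∅∪∅=∅
  n4('b'): parent n0 fail=0; on 'b' 0 → fail=0;  out ∅∪∅=∅
  n11('d'): parent n0 fail=0; on 'd' 0 → fail=0;  out ∅∪∅=∅
  n16('a'): parent n0 fail=0; on 'a' 0 → fail=0;  out {4}∪∅={4}
  n2('ca'): parent n1 fail=0; on 'a' 0 → fail=16;  out ∅∪{4}={4}
  n5('bc'): parent n4 fail=0; on 'c' 0 → fail=1;  out ∅∪∅=∅
  n8('bd'): parent n4 fail=0; on 'd' 0 → fail=11;  out {5}∪∅={5}
  n12('db'): parent n11 fail=0; on 'b' 0 → fail=4;  out ∅∪∅=∅
  n17('da'): parent n11 fail=0; on 'a' 0 → fail=16;  out ∅∪{4}={4}
  n3('cab'): parent n2 fail=16; on 'b' 16→0 → fail=4;  out {0}∪∅={0}
  n6('bcd'): parent n5 fail=1; on 'd' 1→0 → fail=11;  out ∅∪∅=∅
  n9('bda'): parent n8 fail=11; on 'a' 11 → fail=17;  out ∅∪{4}={4}
  n13('dbb'): parent n12 fail=4; on 'b' 4→0 → fail=4;  out ∅∪∅=∅
  n18('daa'): parent n17 fail=16; on 'a' 16→0 → fail=16;  out {6}∪{4}={4,6}
  n7('bcdb'): parent n6 fail=11; on 'b' 11 → fail=12;  out {1}∪∅={1}
  n10('bdaa'): parent n9 fail=17; on 'a' 17 → fail=18;  out {2}∪{4,6}={2,4,6}
  n14('dbbd'): parent n13 fail=4; on 'd' 4 → fail=8;  out ∅∪{5}={5}
  n15('dbbdc'): parent n14 fail=8; on 'c' 8→11→0 → fail=1;  out {3}∪∅={3}

Run:
i=0 'b': node 0→4
i=1 'b': node 4→4 ·f
i=2 'd': node 4→8  ** P5@[1:2]
i=3 'b': node 8→12 ·f
i=4 'd': node 12→8 ·f  ** P5@[3:4]
i=5 'd': node 8→11 ·f
i=6 'b': node 11→12
i=7 'd': node 12→8 ·f  ** P5@[6:7]
i=8 'a': node 8→9  ** P4@[8:8]
i=9 'a': node 9→10  ** P2@[6:9],P4@[9:9],P6@[7:9]
i=10 'd': node 10→11 ·f
i=11 'b': node 11→12
i=12 'd': node 12→8 ·f  ** P5@[11:12]
i=13 'a': node 8→9  ** P4@[13:13]
i=14 'a': node 9→10  ** P2@[11:14],P4@[14:14],P6@[12:14]
i=15 'b': node 10→4 ·f
i=16 'a': node 4→16 ·f  ** P4@[16:16]
i=17 'd': node 16→11 ·f
i=18 'b': node 11→12
i=19 'd': node 12→8 ·f  ** P5@[18:19]
i=20 'c': node 8→1 ·f
i=21 'd': node 1→11 ·f
i=22 'd': node 11→11 ·f
i=23 'b': node 11→12
i=24 'b': node 12→13
i=25 'd': node 13→14  ** P5@[24:25]
i=26 'c': node 14→15  ** P3@[22:26]
i=27 'd': node 15→11 ·f
i=28 'c': node 11→1 ·f

Matches: [[2,5],[4,5],[7,5],[8,4],[9,2],[9,4],[9,6],[12,5],[13,4],[14,2],[14,4],[14,6],[16,4],[19,5],[25,5],[26,3]]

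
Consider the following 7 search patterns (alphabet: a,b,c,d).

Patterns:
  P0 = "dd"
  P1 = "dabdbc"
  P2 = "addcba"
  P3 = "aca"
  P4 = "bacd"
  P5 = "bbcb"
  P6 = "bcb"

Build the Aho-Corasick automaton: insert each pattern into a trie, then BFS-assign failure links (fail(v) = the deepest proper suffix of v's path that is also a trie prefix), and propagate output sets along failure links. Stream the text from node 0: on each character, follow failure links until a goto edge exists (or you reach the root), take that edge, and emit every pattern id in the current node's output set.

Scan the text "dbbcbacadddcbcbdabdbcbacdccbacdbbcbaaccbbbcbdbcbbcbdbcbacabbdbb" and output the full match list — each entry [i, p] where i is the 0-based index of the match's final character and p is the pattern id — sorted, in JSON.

Build:
Trie (insert patterns):
  n0 'ε': a→8 b→16 d→1
  n1 'd': a→3 d→2
  n2 'dd': ·  [P0 ends]
  n3 'da': b→4
  n4 'dab': d→5
  n5 'dabd': b→6
  n6 'dabdb': c→7
  n7 'dabdbc': ·  [P1 ends]
  n8 'a': c→14 d→9
  n9 'ad': d→10
  n10 'add': c→11
  n11 'addc': b→12
  n12 'addcb': a→13
  n13 'addcba': ·  [P2 ends]
  n14 'ac': a→15
  n15 'aca': ·  [P3 ends]
  n16 'b': a→17 b→20 c→23
  n17 'ba': c→18
  n18 'bac': d→19
  n19 'bacd': ·  [P4 ends]
  n20 'bb': c→21
  n21 'bbc': b→22
  n22 'bbcb': ·  [P5 ends]
  n23 'bc': b→24
  n24 'bcb': ·  [P6 ends]

BFS fail/out derivation:
  fail(1) 'd': from fail(0)=0 chase 'd': 0 ⇒ 0;  out=∅∪out(0)=∅
  fail(8) 'a': from fail(0)=0 chase 'a': 0 ⇒ 0;  out=∅∪out(0)=∅
  fail(16) 'b': from fail(0)=0 chase 'b': 0 ⇒ 0;  out=∅∪out(0)=∅
  fail(2) 'dd': from fail(1)=0 chase 'd': 0 ⇒ 1;  out={0}∪out(1)={0}
  fail(3) 'da': from fail(1)=0 chase 'a': 0 ⇒ 8;  out=∅∪out(8)=∅
  fail(9) 'ad': from fail(8)=0 chase 'd': 0 ⇒ 1;  out=∅∪out(1)=∅
  fail(14) 'ac': from fail(8)=0 chase 'c': 0 ⇒ 0;  out=∅∪out(0)=∅
  fail(17) 'ba': from fail(16)=0 chase 'a': 0 ⇒ 8;  out=∅∪out(8)=∅
  fail(20) 'bb': from fail(16)=0 chase 'b': 0 ⇒ 16;  out=∅∪out(16)=∅
  fail(23) 'bc': from fail(16)=0 chase 'c': 0 ⇒ 0;  out=∅∪out(0)=∅
  fail(4) 'dab': from fail(3)=8 chase 'b': 8→0 ⇒ 16;  out=∅∪out(16)=∅
  fail(10) 'add': from fail(9)=1 chase 'd': 1 ⇒ 2;  out=∅∪out(2)={0}
  fail(15) 'aca': from fail(14)=0 chase 'a': 0 ⇒ 8;  out={3}∪out(8)={3}
  fail(18) 'bac': from fail(17)=8 chase 'c': 8 ⇒ 14;  out=∅∪out(14)=∅
  fail(21) 'bbc': from fail(20)=16 chase 'c': 16 ⇒ 23;  out=∅∪out(23)=∅
  fail(24) 'bcb': from fail(23)=0 chase 'b': 0 ⇒ 16;  out={6}∪out(16)={6}
  fail(5) 'dabd': from fail(4)=16 chase 'd': 16→0 ⇒ 1;  out=∅∪out(1)=∅
  fail(11) 'addc': from fail(10)=2 chase 'c': 2→1→0 ⇒ 0;  out=∅∪out(0)=∅
  fail(19) 'bacd': from fail(18)=14 chase 'd': 14→0 ⇒ 1;  out={4}∪out(1)={4}
  fail(22) 'bbcb': from fail(21)=23 chase 'b': 23 ⇒ 24;  out={5}∪out(24)={5,6}
  fail(6) 'dabdb': from fail(5)=1 chase 'b': 1→0 ⇒ 16;  out=∅∪out(16)=∅
  fail(12) 'addcb': from fail(11)=0 chase 'b': 0 ⇒ 16;  out=∅∪out(16)=∅
  fail(7) 'dabdbc': from fail(6)=16 chase 'c': 16 ⇒ 23;  out={1}∪out(23)={1}
  fail(13) 'addcba': from fail(12)=16 chase 'a': 16 ⇒ 17;  out={2}∪out(17)={2}

Scan:
[0] read 'd'  n0⇒n1
[1] read 'b'  n1⇒n16 (via fail)
[2] read 'b'  n16⇒n20
[3] read 'c'  n20⇒n21
[4] read 'b'  n21⇒n22  → match P5@[1:4],P6@[2:4]
[5] read 'a'  n22⇒n17 (via fail)
[6] read 'c'  n17⇒n18
[7] read 'a'  n18⇒n15 (via fail)  → match P3@[5:7]
[8] read 'd'  n15⇒n9 (via fail)
[9] read 'd'  n9⇒n10  → match P0@[8:9]
[10] read 'd'  n10⇒n2 (via fail)  → match P0@[9:10]
[11] read 'c'  n2⇒n0 (via fail)
[12] read 'b'  n0⇒n16
[13] read 'c'  n16⇒n23
[14] read 'b'  n23⇒n24  → match P6@[12:14]
[15] read 'd'  n24⇒n1 (via fail)
[16] read 'a'  n1⇒n3
[17] read 'b'  n3⇒n4
[18] read 'd'  n4⇒n5
[19] read 'b'  n5⇒n6
[20] read 'c'  n6⇒n7  → match P1@[15:20]
[21] read 'b'  n7⇒n24 (via fail)  → match P6@[19:21]
[22] read 'a'  n24⇒n17 (via fail)
[23] read 'c'  n17⇒n18
[24] read 'd'  n18⇒n19  → match P4@[21:24]
[25] read 'c'  n19⇒n0 (via fail)
[26] read 'c'  n0⇒n0
[27] read 'b'  n0⇒n16
[28] read 'a'  n16⇒n17
[29] read 'c'  n17⇒n18
[30] read 'd'  n18⇒n19  → match P4@[27:30]
[31] read 'b'  n19⇒n16 (via fail)
[32] read 'b'  n16⇒n20
[33] read 'c'  n20⇒n21
[34] read 'b'  n21⇒n22  → match P5@[31:34],P6@[32:34]
[35] read 'a'  n22⇒n17 (via fail)
[36] read 'a'  n17⇒n8 (via fail)
[37] read 'c'  n8⇒n14
[38] read 'c'  n14⇒n0 (via fail)
[39] read 'b'  n0⇒n16
[40] read 'b'  n16⇒n20
[41] read 'b'  n20⇒n20 (via fail)
[42] read 'c'  n20⇒n21
[43] read 'b'  n21⇒n22  → match P5@[40:43],P6@[41:43]
[44] read 'd'  n22⇒n1 (via fail)
[45] read 'b'  n1⇒n16 (via fail)
[46] read 'c'  n16⇒n23
[47] read 'b'  n23⇒n24  → match P6@[45:47]
[48] read 'b'  n24⇒n20 (via fail)
[49] read 'c'  n20⇒n21
[50] read 'b'  n21⇒n22  → match P5@[47:50],P6@[48:50]
[51] read 'd'  n22⇒n1 (via fail)
[52] read 'b'  n1⇒n16 (via fail)
[53] read 'c'  n16⇒n23
[54] read 'b'  n23⇒n24  → match P6@[52:54]
[55] read 'a'  n24⇒n17 (via fail)
[56] read 'c'  n17⇒n18
[57] read 'a'  n18⇒n15 (via fail)  → match P3@[55:57]
[58] read 'b'  n15⇒n16 (via fail)
[59] read 'b'  n16⇒n20
[60] read 'd'  n20⇒n1 (via fail)
[61] read 'b'  n1⇒n16 (via fail)
[62] read 'b'  n16⇒n20

All matches (sorted): [[4,5],[4,6],[7,3],[9,0],[10,0],[14,6],[20,1],[21,6],[24,4],[30,4],[34,5],[34,6],[43,5],[43,6],[47,6],[50,5],[50,6],[54,6],[57,3]]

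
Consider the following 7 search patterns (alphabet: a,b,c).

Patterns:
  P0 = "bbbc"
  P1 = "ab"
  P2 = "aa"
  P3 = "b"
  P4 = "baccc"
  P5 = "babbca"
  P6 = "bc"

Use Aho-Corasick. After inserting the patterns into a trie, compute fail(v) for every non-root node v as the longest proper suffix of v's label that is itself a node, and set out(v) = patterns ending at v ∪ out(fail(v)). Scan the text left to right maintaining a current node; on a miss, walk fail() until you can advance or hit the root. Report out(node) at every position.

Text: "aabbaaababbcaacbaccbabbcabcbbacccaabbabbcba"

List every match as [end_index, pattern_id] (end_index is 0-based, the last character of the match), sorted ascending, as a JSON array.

Build:
Trie (insert patterns):
  n0 'ε': a→5 b→1
  n1 'b': a→8 b→2 c→16  ←P3
  n2 'bb': b→3
  n3 'bbb': c→4
  n4 'bbbc': ·  ←P0
  n5 'a': a→7 b→6
  n6 'ab': ·  ←P1
  n7 'aa': ·  ←P2
  n8 'ba': b→12 c→9
  n9 'bac': c→10
  n10 'bacc': c→11
  n11 'baccc': ·  ←P4
  n12 'bab': b→13
  n13 'babb': c→14
  n14 'babbc': a→15
  n15 'babbca': ·  ←P5
  n16 'bc': ·  ←P6

BFS fail/out derivation:
  fail(1) 'b': from fail(0)=0 chase 'b': 0 ⇒ 0;  out={3}∪out(0)={3}
  fail(5) 'a': from fail(0)=0 chase 'a': 0 ⇒ 0;  out=∅∪out(0)=∅
  fail(2) 'bb': from fail(1)=0 chase 'b': 0 ⇒ 1;  out=∅∪out(1)={3}
  fail(6) 'ab': from fail(5)=0 chase 'b': 0 ⇒ 1;  out={1}∪out(1)={1,3}
  fail(7) 'aa': from fail(5)=0 chase 'a': 0 ⇒ 5;  out={2}∪out(5)={2}
  fail(8) 'ba': from fail(1)=0 chase 'a': 0 ⇒ 5;  out=∅∪out(5)=∅
  fail(16) 'bc': from fail(1)=0 chase 'c': 0 ⇒ 0;  out={6}∪out(0)={6}
  fail(3) 'bbb': from fail(2)=1 chase 'b': 1 ⇒ 2;  out=∅∪out(2)={3}
  fail(9) 'bac': from fail(8)=5 chase 'c': 5→0 ⇒ 0;  out=∅∪out(0)=∅
  fail(12) 'bab': from fail(8)=5 chase 'b': 5 ⇒ 6;  out=∅∪out(6)={1,3}
  fail(4) 'bbbc': from fail(3)=2 chase 'c': 2→1 ⇒ 16;  out={0}∪out(16)={0,6}
  fail(10) 'bacc': from fail(9)=0 chase 'c': 0 ⇒ 0;  out=∅∪out(0)=∅
  fail(13) 'babb': from fail(12)=6 chase 'b': 6→1 ⇒ 2;  out=∅∪out(2)={3}
  fail(11) 'baccc': from fail(10)=0 chase 'c': 0 ⇒ 0;  out={4}∪out(0)={4}
  fail(14) 'babbc': from fail(13)=2 chase 'c': 2→1 ⇒ 16;  out=∅∪out(16)={6}
  fail(15) 'babbca': from fail(14)=16 chase 'a': 16→0 ⇒ 5;  out={5}∪out(5)={5}

Run:
i=0 'a': node 0→5
i=1 'a': node 5→7  → match P2@[0:1]
i=2 'b': node 7→6 (fail-walked)  → match P1@[1:2],P3@[2:2]
i=3 'b': node 6→2 (fail-walked)  → match P3@[3:3]
i=4 'a': node 2→8 (fail-walked)
i=5 'a': node 8→7 (fail-walked)  → match P2@[4:5]
i=6 'a': node 7→7 (fail-walked)  → match P2@[5:6]
i=7 'b': node 7→6 (fail-walked)  → match P1@[6:7],P3@[7:7]
i=8 'a': node 6→8 (fail-walked)
i=9 'b': node 8→12  → match P1@[8:9],P3@[9:9]
i=10 'b': node 12→13  → match P3@[10:10]
i=11 'c': node 13→14  → match P6@[10:11]
i=12 'a': node 14→15  → match P5@[7:12]
i=13 'a': node 15→7 (fail-walked)  → match P2@[12:13]
i=14 'c': node 7→0 (fail-walked)
i=15 'b': node 0→1  → match P3@[15:15]
i=16 'a': node 1→8
i=17 'c': node 8→9
i=18 'c': node 9→10
i=19 'b': node 10→1 (fail-walked)  → match P3@[19:19]
i=20 'a': node 1→8
i=21 'b': node 8→12  → match P1@[20:21],P3@[21:21]
i=22 'b': node 12→13  → match P3@[22:22]
i=23 'c': node 13→14  → match P6@[22:23]
i=24 'a': node 14→15  → match P5@[19:24]
i=25 'b': node 15→6 (fail-walked)  → match P1@[24:25],P3@[25:25]
i=26 'c': node 6→16 (fail-walked)  → match P6@[25:26]
i=27 'b': node 16→1 (fail-walked)  → match P3@[27:27]
i=28 'b': node 1→2  → match P3@[28:28]
i=29 'a': node 2→8 (fail-walked)
i=30 'c': node 8→9
i=31 'c': node 9→10
i=32 'c': node 10→11  → match P4@[28:32]
i=33 'a': node 11→5 (fail-walked)
i=34 'a': node 5→7  → match P2@[33:34]
i=35 'b': node 7→6 (fail-walked)  → match P1@[34:35],P3@[35:35]
i=36 'b': node 6→2 (fail-walked)  → match P3@[36:36]
i=37 'a': node 2→8 (fail-walked)
i=38 'b': node 8→12  → match P1@[37:38],P3@[38:38]
i=39 'b': node 12→13  → match P3@[39:39]
i=40 'c': node 13→14  → match P6@[39:40]
i=41 'b': node 14→1 (fail-walked)  → match P3@[41:41]
i=42 'a': node 1→8

All matches (sorted): [[1,2],[2,1],[2,3],[3,3],[5,2],[6,2],[7,1],[7,3],[9,1],[9,3],[10,3],[11,6],[12,5],[13,2],[15,3],[19,3],[21,1],[21,3],[22,3],[23,6],[24,5],[25,1],[25,3],[26,6],[27,3],[28,3],[32,4],[34,2],[35,1],[35,3],[36,3],[38,1],[38,3],[39,3],[40,6],[41,3]]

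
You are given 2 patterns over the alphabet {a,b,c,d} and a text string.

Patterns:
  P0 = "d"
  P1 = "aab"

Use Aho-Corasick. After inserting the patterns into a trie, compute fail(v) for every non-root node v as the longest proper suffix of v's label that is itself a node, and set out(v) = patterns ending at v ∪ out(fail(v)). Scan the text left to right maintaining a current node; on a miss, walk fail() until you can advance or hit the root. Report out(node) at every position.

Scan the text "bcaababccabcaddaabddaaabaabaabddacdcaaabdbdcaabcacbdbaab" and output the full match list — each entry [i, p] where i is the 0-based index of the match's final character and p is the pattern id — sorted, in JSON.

Build:
Trie nodes:
  n0 'ε': a→2 d→1
  n1 'd': ·  ←P0
  n2 'a': a→3
  n3 'aa': b→4
  n4 'aab': ·  ←P1

Failure links (BFS by depth):
  n1('d'): parent n0 fail=0; on 'd' 0 → fail=0;  out {0}∪∅={0}
  n2('a'): parent n0 fail=0; on 'a' 0 → fail=0;  out ∅∪∅=∅
  n3('aa'): parent n2 fail=0; on 'a' 0 → fail=2;  out ∅∪∅=∅
  n4('aab'): parent n3 fail=2; on 'b' 2→0 → fail=0;  out {1}∪∅={1}

Scan:
[0] read 'b'  n0⇒n0
[1] read 'c'  n0⇒n0
[2] read 'a'  n0⇒n2
[3] read 'a'  n2⇒n3
[4] read 'b'  n3⇒n4  → match P1@[2:4]
[5] read 'a'  n4⇒n2 (via fail)
[6] read 'b'  n2⇒n0 (via fail)
[7] read 'c'  n0⇒n0
[8] read 'c'  n0⇒n0
[9] read 'a'  n0⇒n2
[10] read 'b'  n2⇒n0 (via fail)
[11] read 'c'  n0⇒n0
[12] read 'a'  n0⇒n2
[13] read 'd'  n2⇒n1 (via fail)  → match P0@[13:13]
[14] read 'd'  n1⇒n1 (via fail)  → match P0@[14:14]
[15] read 'a'  n1⇒n2 (via fail)
[16] read 'a'  n2⇒n3
[17] read 'b'  n3⇒n4  → match P1@[15:17]
[18] read 'd'  n4⇒n1 (via fail)  → match P0@[18:18]
[19] read 'd'  n1⇒n1 (via fail)  → match P0@[19:19]
[20] read 'a'  n1⇒n2 (via fail)
[21] read 'a'  n2⇒n3
[22] read 'a'  n3⇒n3 (via fail)
[23] read 'b'  n3⇒n4  → match P1@[21:23]
[24] read 'a'  n4⇒n2 (via fail)
[25] read 'a'  n2⇒n3
[26] read 'b'  n3⇒n4  → match P1@[24:26]
[27] read 'a'  n4⇒n2 (via fail)
[28] read 'a'  n2⇒n3
[29] read 'b'  n3⇒n4  → match P1@[27:29]
[30] read 'd'  n4⇒n1 (via fail)  → match P0@[30:30]
[31] read 'd'  n1⇒n1 (via fail)  → match P0@[31:31]
[32] read 'a'  n1⇒n2 (via fail)
[33] read 'c'  n2⇒n0 (via fail)
[34] read 'd'  n0⇒n1  → match P0@[34:34]
[35] read 'c'  n1⇒n0 (via fail)
[36] read 'a'  n0⇒n2
[37] read 'a'  n2⇒n3
[38] read 'a'  n3⇒n3 (via fail)
[39] read 'b'  n3⇒n4  → match P1@[37:39]
[40] read 'd'  n4⇒n1 (via fail)  → match P0@[40:40]
[41] read 'b'  n1⇒n0 (via fail)
[42] read 'd'  n0⇒n1  → match P0@[42:42]
[43] read 'c'  n1⇒n0 (via fail)
[44] read 'a'  n0⇒n2
[45] read 'a'  n2⇒n3
[46] read 'b'  n3⇒n4  → match P1@[44:46]
[47] read 'c'  n4⇒n0 (via fail)
[48] read 'a'  n0⇒n2
[49] read 'c'  n2⇒n0 (via fail)
[50] read 'b'  n0⇒n0
[51] read 'd'  n0⇒n1  → match P0@[51:51]
[52] read 'b'  n1⇒n0 (via fail)
[53] read 'a'  n0⇒n2
[54] read 'a'  n2⇒n3
[55] read 'b'  n3⇒n4  → match P1@[53:55]

Result: [[4,1],[13,0],[14,0],[17,1],[18,0],[19,0],[23,1],[26,1],[29,1],[30,0],[31,0],[34,0],[39,1],[40,0],[42,0],[46,1],[51,0],[55,1]]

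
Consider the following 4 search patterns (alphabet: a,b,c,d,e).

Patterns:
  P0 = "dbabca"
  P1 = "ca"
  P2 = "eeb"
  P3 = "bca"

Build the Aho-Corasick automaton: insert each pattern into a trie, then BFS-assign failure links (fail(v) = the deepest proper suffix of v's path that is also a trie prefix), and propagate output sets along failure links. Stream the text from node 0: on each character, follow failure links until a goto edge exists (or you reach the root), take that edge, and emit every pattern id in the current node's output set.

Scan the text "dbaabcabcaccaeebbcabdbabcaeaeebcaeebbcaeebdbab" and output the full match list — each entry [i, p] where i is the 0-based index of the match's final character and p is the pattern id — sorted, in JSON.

Build automaton:
Trie (insert patterns):
  0='ε' goto b→12 c→7 d→1 e→9
  1='d' goto b→2
  2='db' goto a→3
  3='dba' goto b→4
  4='dbab' goto c→5
  5='dbabc' goto a→6
  6='dbabca' goto ·  [P0 ends]
  7='c' goto a→8
  8='ca' goto ·  [P1 ends]
  9='e' goto e→10
  10='ee' goto b→11
  11='eeb' goto ·  [P2 ends]
  12='b' goto c→13
  13='bc' goto a→14
  14='bca' goto ·  [P3 ends]

Failure links (BFS by depth):
  n1('d'): parent n0 fail=0; on 'd' 0 → fail=0;  out ∅∪∅=∅
  n7('c'): parent n0 fail=0; on 'c' 0 → fail=0;  out ∅∪∅=∅
  n9('e'): parent n0 fail=0; on 'e' 0 → fail=0;  out ∅∪∅=∅
  n12('b'): parent n0 fail=0; on 'b' 0 → fail=0;  out ∅∪∅=∅
  n2('db'): parent n1 fail=0; on 'b' 0 → fail=12;  out ∅∪∅=∅
  n8('ca'): parent n7 fail=0; on 'a' 0 → fail=0;  out {1}∪∅={1}
  n10('ee'): parent n9 fail=0; on 'e' 0 → fail=9;  out ∅∪∅=∅
  n13('bc'): parent n12 fail=0; on 'c' 0 → fail=7;  out ∅∪∅=∅
  n3('dba'): parent n2 fail=12; on 'a' 12→0 → fail=0;  out ∅∪∅=∅
  n11('eeb'): parent n10 fail=9; on 'b' 9→0 → fail=12;  out {2}∪∅={2}
  n14('bca'): parent n13 fail=7; on 'a' 7 → fail=8;  out {3}∪{1}={1,3}
  n4('dbab'): parent n3 fail=0; on 'b' 0 → fail=12;  out ∅∪∅=∅
  n5('dbabc'): parent n4 fail=12; on 'c' 12 → fail=13;  out ∅∪∅=∅
  n6('dbabca'): parent n5 fail=13; on 'a' 13 → fail=14;  out {0}∪{1,3}={0,1,3}

Text stream:
i=0 'd': node 0→1
i=1 'b': node 1→2
i=2 'a': node 2→3
i=3 'a': node 3→0 (via fail)
i=4 'b': node 0→12
i=5 'c': node 12→13
i=6 'a': node 13→14  emit P1@[5:6],P3@[4:6]
i=7 'b': node 14→12 (via fail)
i=8 'c': node 12→13
i=9 'a': node 13→14  emit P1@[8:9],P3@[7:9]
i=10 'c': node 14→7 (via fail)
i=11 'c': node 7→7 (via fail)
i=12 'a': node 7→8  emit P1@[11:12]
i=13 'e': node 8→9 (via fail)
i=14 'e': node 9→10
i=15 'b': node 10→11  emit P2@[13:15]
i=16 'b': node 11→12 (via fail)
i=17 'c': node 12→13
i=18 'a': node 13→14  emit P1@[17:18],P3@[16:18]
i=19 'b': node 14→12 (via fail)
i=20 'd': node 12→1 (via fail)
i=21 'b': node 1→2
i=22 'a': node 2→3
i=23 'b': node 3→4
i=24 'c': node 4→5
i=25 'a': node 5→6  emit P0@[20:25],P1@[24:25],P3@[23:25]
i=26 'e': node 6→9 (via fail)
i=27 'a': node 9→0 (via fail)
i=28 'e': node 0→9
i=29 'e': node 9→10
i=30 'b': node 10→11  emit P2@[28:30]
i=31 'c': node 11→13 (via fail)
i=32 'a': node 13→14  emit P1@[31:32],P3@[30:32]
i=33 'e': node 14→9 (via fail)
i=34 'e': node 9→10
i=35 'b': node 10→11  emit P2@[33:35]
i=36 'b': node 11→12 (via fail)
i=37 'c': node 12→13
i=38 'a': node 13→14  emit P1@[37:38],P3@[36:38]
i=39 'e': node 14→9 (via fail)
i=40 'e': node 9→10
i=41 'b': node 10→11  emit P2@[39:41]
i=42 'd': node 11→1 (via fail)
i=43 'b': node 1→2
i=44 'a': node 2→3
i=45 'b': node 3→4

Matches: [[6,1],[6,3],[9,1],[9,3],[12,1],[15,2],[18,1],[18,3],[25,0],[25,1],[25,3],[30,2],[32,1],[32,3],[35,2],[38,1],[38,3],[41,2]]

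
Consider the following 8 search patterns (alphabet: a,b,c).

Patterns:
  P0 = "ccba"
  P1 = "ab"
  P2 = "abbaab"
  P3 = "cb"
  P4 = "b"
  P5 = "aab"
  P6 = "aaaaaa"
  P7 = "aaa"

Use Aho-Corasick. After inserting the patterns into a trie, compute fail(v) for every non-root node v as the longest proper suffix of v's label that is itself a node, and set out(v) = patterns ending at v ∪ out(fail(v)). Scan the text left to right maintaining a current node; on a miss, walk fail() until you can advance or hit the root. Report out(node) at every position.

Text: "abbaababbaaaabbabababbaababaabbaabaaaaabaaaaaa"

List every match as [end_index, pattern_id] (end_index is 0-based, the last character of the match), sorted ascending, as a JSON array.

Build:
Trie (insert patterns):
  n0 'ε': a→5 b→12 c→1
  n1 'c': b→11 c→2
  n2 'cc': b→3
  n3 'ccb': a→4
  n4 'ccba': ·  [P0 ends]
  n5 'a': a→13 b→6
  n6 'ab': b→7  [P1 ends]
  n7 'abb': a→8
  n8 'abba': a→9
  n9 'abbaa': b→10
  n10 'abbaab': ·  [P2 ends]
  n11 'cb': ·  [P3 ends]
  n12 'b': ·  [P4 ends]
  n13 'aa': a→15 b→14
  n14 'aab': ·  [P5 ends]
  n15 'aaa': a→16  [P7 ends]
  n16 'aaaa': a→17
  n17 'aaaaa': a→18
  n18 'aaaaaa': ·  [P6 ends]

Failure links (BFS by depth):
  fail(1) 'c': from fail(0)=0 chase 'c': 0 ⇒ 0;  out=∅∪out(0)=∅
  fail(5) 'a': from fail(0)=0 chase 'a': 0 ⇒ 0;  out=∅∪out(0)=∅
  fail(12) 'b': from fail(0)=0 chase 'b': 0 ⇒ 0;  out={4}∪out(0)={4}
  fail(2) 'cc': from fail(1)=0 chase 'c': 0 ⇒ 1;  out=∅∪out(1)=∅
  fail(6) 'ab': from fail(5)=0 chase 'b': 0 ⇒ 12;  out={1}∪out(12)={1,4}
  fail(11) 'cb': from fail(1)=0 chase 'b': 0 ⇒ 12;  out={3}∪out(12)={3,4}
  fail(13) 'aa': from fail(5)=0 chase 'a': 0 ⇒ 5;  out=∅∪out(5)=∅
  fail(3) 'ccb': from fail(2)=1 chase 'b': 1 ⇒ 11;  out=∅∪out(11)={3,4}
  fail(7) 'abb': from fail(6)=12 chase 'b': 12→0 ⇒ 12;  out=∅∪out(12)={4}
  fail(14) 'aab': from fail(13)=5 chase 'b': 5 ⇒ 6;  out={5}∪out(6)={1,4,5}
  fail(15) 'aaa': from fail(13)=5 chase 'a': 5 ⇒ 13;  out={7}∪out(13)={7}
  fail(4) 'ccba': from fail(3)=11 chase 'a': 11→12→0 ⇒ 5;  out={0}∪out(5)={0}
  fail(8) 'abba': from fail(7)=12 chase 'a': 12→0 ⇒ 5;  out=∅∪out(5)=∅
  fail(16) 'aaaa': from fail(15)=13 chase 'a': 13 ⇒ 15;  out=∅∪out(15)={7}
  fail(9) 'abbaa': from fail(8)=5 chase 'a': 5 ⇒ 13;  out=∅∪out(13)=∅
  fail(17) 'aaaaa': from fail(16)=15 chase 'a': 15 ⇒ 16;  out=∅∪out(16)={7}
  fail(10) 'abbaab': from fail(9)=13 chase 'b': 13 ⇒ 14;  out={2}∪out(14)={1,2,4,5}
  fail(18) 'aaaaaa': from fail(17)=16 chase 'a': 16 ⇒ 17;  out={6}∪out(17)={6,7}

Run:
pos 0 'a': at 5
pos 1 'b': at 6  emit P1@[0:1],P4@[1:1]
pos 2 'b': at 7  emit P4@[2:2]
pos 3 'a': at 8
pos 4 'a': at 9
pos 5 'b': at 10  emit P1@[4:5],P2@[0:5],P4@[5:5],P5@[3:5]
pos 6 'a': at 5 ·f
pos 7 'b': at 6  emit P1@[6:7],P4@[7:7]
pos 8 'b': at 7  emit P4@[8:8]
pos 9 'a': at 8
pos 10 'a': at 9
pos 11 'a': at 15 ·f  emit P7@[9:11]
pos 12 'a': at 16  emit P7@[10:12]
pos 13 'b': at 14 ·f  emit P1@[12:13],P4@[13:13],P5@[11:13]
pos 14 'b': at 7 ·f  emit P4@[14:14]
pos 15 'a': at 8
pos 16 'b': at 6 ·f  emit P1@[15:16],P4@[16:16]
pos 17 'a': at 5 ·f
pos 18 'b': at 6  emit P1@[17:18],P4@[18:18]
pos 19 'a': at 5 ·f
pos 20 'b': at 6  emit P1@[19:20],P4@[20:20]
pos 21 'b': at 7  emit P4@[21:21]
pos 22 'a': at 8
pos 23 'a': at 9
pos 24 'b': at 10  emit P1@[23:24],P2@[19:24],P4@[24:24],P5@[22:24]
pos 25 'a': at 5 ·f
pos 26 'b': at 6  emit P1@[25:26],P4@[26:26]
pos 27 'a': at 5 ·f
pos 28 'a': at 13
pos 29 'b': at 14  emit P1@[28:29],P4@[29:29],P5@[27:29]
pos 30 'b': at 7 ·f  emit P4@[30:30]
pos 31 'a': at 8
pos 32 'a': at 9
pos 33 'b': at 10  emit P1@[32:33],P2@[28:33],P4@[33:33],P5@[31:33]
pos 34 'a': at 5 ·f
pos 35 'a': at 13
pos 36 'a': at 15  emit P7@[34:36]
pos 37 'a': at 16  emit P7@[35:37]
pos 38 'a': at 17  emit P7@[36:38]
pos 39 'b': at 14 ·f  emit P1@[38:39],P4@[39:39],P5@[37:39]
pos 40 'a': at 5 ·f
pos 41 'a': at 13
pos 42 'a': at 15  emit P7@[40:42]
pos 43 'a': at 16  emit P7@[41:43]
pos 44 'a': at 17  emit P7@[42:44]
pos 45 'a': at 18  emit P6@[40:45],P7@[43:45]

Matches: [[1,1],[1,4],[2,4],[5,1],[5,2],[5,4],[5,5],[7,1],[7,4],[8,4],[11,7],[12,7],[13,1],[13,4],[13,5],[14,4],[16,1],[16,4],[18,1],[18,4],[20,1],[20,4],[21,4],[24,1],[24,2],[24,4],[24,5],[26,1],[26,4],[29,1],[29,4],[29,5],[30,4],[33,1],[33,2],[33,4],[33,5],[36,7],[37,7],[38,7],[39,1],[39,4],[39,5],[42,7],[43,7],[44,7],[45,6],[45,7]]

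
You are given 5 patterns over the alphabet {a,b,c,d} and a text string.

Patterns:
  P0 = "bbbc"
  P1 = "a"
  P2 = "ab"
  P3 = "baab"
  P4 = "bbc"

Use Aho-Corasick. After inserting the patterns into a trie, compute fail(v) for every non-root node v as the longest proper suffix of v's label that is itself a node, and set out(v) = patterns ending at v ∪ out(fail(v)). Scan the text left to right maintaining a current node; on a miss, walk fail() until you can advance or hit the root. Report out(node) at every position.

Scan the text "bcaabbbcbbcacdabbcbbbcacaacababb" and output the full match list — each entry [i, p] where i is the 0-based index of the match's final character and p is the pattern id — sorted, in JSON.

Build automaton:
Trie nodes:
  0='ε' goto a→5 b→1
  1='b' goto a→7 b→2
  2='bb' goto b→3 c→10
  3='bbb' goto c→4
  4='bbbc' goto ·  ←P0
  5='a' goto b→6  ←P1
  6='ab' goto ·  ←P2
  7='ba' goto a→8
  8='baa' goto b→9
  9='baab' goto ·  ←P3
  10='bbc' goto ·  ←P4

Failure links (BFS by depth):
  n1('b'): parent n0 fail=0; on 'b' 0 → fail=0;  out ∅∪∅=∅
  n5('a'): parent n0 fail=0; on 'a' 0 → fail=0;  out {1}∪∅={1}
  n2('bb'): parent n1 fail=0; on 'b' 0 → fail=1;  out ∅∪∅=∅
  n6('ab'): parent n5 fail=0; on 'b' 0 → fail=1;  out {2}∪∅={2}
  n7('ba'): parent n1 fail=0; on 'a' 0 → fail=5;  out ∅∪{1}={1}
  n3('bbb'): parent n2 fail=1; on 'b' 1 → fail=2;  out ∅∪∅=∅
  n8('baa'): parent n7 fail=5; on 'a' 5→0 → fail=5;  out ∅∪{1}={1}
  n10('bbc'): parent n2 fail=1; on 'c' 1→0 → fail=0;  out {4}∪∅={4}
  n4('bbbc'): parent n3 fail=2; on 'c' 2 → fail=10;  out {0}∪{4}={0,4}
  n9('baab'): parent n8 fail=5; on 'b' 5 → fail=6;  out {3}∪{2}={2,3}

Run:
[0] read 'b'  n0⇒n1
[1] read 'c'  n1⇒n0 ·f
[2] read 'a'  n0⇒n5  emit P1@[2:2]
[3] read 'a'  n5⇒n5 ·f  emit P1@[3:3]
[4] read 'b'  n5⇒n6  emit P2@[3:4]
[5] read 'b'  n6⇒n2 ·f
[6] read 'b'  n2⇒n3
[7] read 'c'  n3⇒n4  emit P0@[4:7],P4@[5:7]
[8] read 'b'  n4⇒n1 ·f
[9] read 'b'  n1⇒n2
[10] read 'c'  n2⇒n10  emit P4@[8:10]
[11] read 'a'  n10⇒n5 ·f  emit P1@[11:11]
[12] read 'c'  n5⇒n0 ·f
[13] read 'd'  n0⇒n0
[14] read 'a'  n0⇒n5  emit P1@[14:14]
[15] read 'b'  n5⇒n6  emit P2@[14:15]
[16] read 'b'  n6⇒n2 ·f
[17] read 'c'  n2⇒n10  emit P4@[15:17]
[18] read 'b'  n10⇒n1 ·f
[19] read 'b'  n1⇒n2
[20] read 'b'  n2⇒n3
[21] read 'c'  n3⇒n4  emit P0@[18:21],P4@[19:21]
[22] read 'a'  n4⇒n5 ·f  emit P1@[22:22]
[23] read 'c'  n5⇒n0 ·f
[24] read 'a'  n0⇒n5  emit P1@[24:24]
[25] read 'a'  n5⇒n5 ·f  emit P1@[25:25]
[26] read 'c'  n5⇒n0 ·f
[27] read 'a'  n0⇒n5  emit P1@[27:27]
[28] read 'b'  n5⇒n6  emit P2@[27:28]
[29] read 'a'  n6⇒n7 ·f  emit P1@[29:29]
[30] read 'b'  n7⇒n6 ·f  emit P2@[29:30]
[31] read 'b'  n6⇒n2 ·f

Matches: [[2,1],[3,1],[4,2],[7,0],[7,4],[10,4],[11,1],[14,1],[15,2],[17,4],[21,0],[21,4],[22,1],[24,1],[25,1],[27,1],[28,2],[29,1],[30,2]]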